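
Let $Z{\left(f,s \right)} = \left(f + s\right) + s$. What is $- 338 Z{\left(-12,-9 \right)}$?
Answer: $10140$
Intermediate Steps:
$Z{\left(f,s \right)} = f + 2 s$
$- 338 Z{\left(-12,-9 \right)} = - 338 \left(-12 + 2 \left(-9\right)\right) = - 338 \left(-12 - 18\right) = \left(-338\right) \left(-30\right) = 10140$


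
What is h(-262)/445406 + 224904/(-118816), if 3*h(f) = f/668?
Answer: -1568343027671/828550031478 ≈ -1.8929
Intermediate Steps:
h(f) = f/2004 (h(f) = (f/668)/3 = f/2004)
h(-262)/445406 + 224904/(-118816) = ((1/2004)*(-262))/445406 + 224904/(-118816) = -131/1002*1/445406 + 224904*(-1/118816) = -131/446296812 - 28113/14852 = -1568343027671/828550031478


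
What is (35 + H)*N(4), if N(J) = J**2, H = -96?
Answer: -976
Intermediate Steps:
(35 + H)*N(4) = (35 - 96)*4**2 = -61*16 = -976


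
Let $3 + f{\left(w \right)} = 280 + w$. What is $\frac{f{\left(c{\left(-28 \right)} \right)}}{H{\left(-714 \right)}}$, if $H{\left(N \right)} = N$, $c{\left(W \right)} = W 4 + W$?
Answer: $- \frac{137}{714} \approx -0.19188$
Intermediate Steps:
$c{\left(W \right)} = 5 W$ ($c{\left(W \right)} = 4 W + W = 5 W$)
$f{\left(w \right)} = 277 + w$ ($f{\left(w \right)} = -3 + \left(280 + w\right) = 277 + w$)
$\frac{f{\left(c{\left(-28 \right)} \right)}}{H{\left(-714 \right)}} = \frac{277 + 5 \left(-28\right)}{-714} = \left(277 - 140\right) \left(- \frac{1}{714}\right) = 137 \left(- \frac{1}{714}\right) = - \frac{137}{714}$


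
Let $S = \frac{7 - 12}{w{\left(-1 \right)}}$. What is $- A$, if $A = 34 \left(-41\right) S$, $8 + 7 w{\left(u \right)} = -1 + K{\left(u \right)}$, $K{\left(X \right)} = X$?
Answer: $4879$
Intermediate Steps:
$w{\left(u \right)} = - \frac{9}{7} + \frac{u}{7}$ ($w{\left(u \right)} = - \frac{8}{7} + \frac{-1 + u}{7} = - \frac{8}{7} + \left(- \frac{1}{7} + \frac{u}{7}\right) = - \frac{9}{7} + \frac{u}{7}$)
$S = \frac{7}{2}$ ($S = \frac{7 - 12}{- \frac{9}{7} + \frac{1}{7} \left(-1\right)} = \frac{7 - 12}{- \frac{9}{7} - \frac{1}{7}} = - \frac{5}{- \frac{10}{7}} = \left(-5\right) \left(- \frac{7}{10}\right) = \frac{7}{2} \approx 3.5$)
$A = -4879$ ($A = 34 \left(-41\right) \frac{7}{2} = \left(-1394\right) \frac{7}{2} = -4879$)
$- A = \left(-1\right) \left(-4879\right) = 4879$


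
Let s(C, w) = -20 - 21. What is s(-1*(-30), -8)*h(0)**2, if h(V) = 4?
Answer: -656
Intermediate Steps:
s(C, w) = -41
s(-1*(-30), -8)*h(0)**2 = -41*4**2 = -41*16 = -656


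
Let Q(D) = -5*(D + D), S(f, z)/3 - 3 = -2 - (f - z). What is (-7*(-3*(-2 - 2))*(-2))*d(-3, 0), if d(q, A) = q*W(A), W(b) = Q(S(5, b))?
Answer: -60480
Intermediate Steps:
S(f, z) = 3 - 3*f + 3*z (S(f, z) = 9 + 3*(-2 - (f - z)) = 9 + 3*(-2 + (z - f)) = 9 + 3*(-2 + z - f) = 9 + (-6 - 3*f + 3*z) = 3 - 3*f + 3*z)
Q(D) = -10*D
W(b) = 120 - 30*b (W(b) = -10*(3 - 3*5 + 3*b) = -10*(3 - 15 + 3*b) = -10*(-12 + 3*b) = 120 - 30*b)
d(q, A) = q*(120 - 30*A)
(-7*(-3*(-2 - 2))*(-2))*d(-3, 0) = (-7*(-3*(-2 - 2))*(-2))*(30*(-3)*(4 - 1*0)) = (-7*(-3*(-4))*(-2))*(30*(-3)*(4 + 0)) = (-84*(-2))*(30*(-3)*4) = -7*(-24)*(-360) = 168*(-360) = -60480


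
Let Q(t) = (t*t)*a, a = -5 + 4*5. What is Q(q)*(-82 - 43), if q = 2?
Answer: -7500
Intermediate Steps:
a = 15 (a = -5 + 20 = 15)
Q(t) = 15*t² (Q(t) = (t*t)*15 = t²*15 = 15*t²)
Q(q)*(-82 - 43) = (15*2²)*(-82 - 43) = (15*4)*(-125) = 60*(-125) = -7500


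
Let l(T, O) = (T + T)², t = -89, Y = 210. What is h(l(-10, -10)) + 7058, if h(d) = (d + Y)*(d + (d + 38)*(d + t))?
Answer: 83344038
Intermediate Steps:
l(T, O) = 4*T² (l(T, O) = (2*T)² = 4*T²)
h(d) = (210 + d)*(d + (-89 + d)*(38 + d)) (h(d) = (d + 210)*(d + (d + 38)*(d - 89)) = (210 + d)*(d + (38 + d)*(-89 + d)) = (210 + d)*(d + (-89 + d)*(38 + d)))
h(l(-10, -10)) + 7058 = (-710220 + (4*(-10)²)³ - 55528*(-10)² + 160*(4*(-10)²)²) + 7058 = (-710220 + (4*100)³ - 55528*100 + 160*(4*100)²) + 7058 = (-710220 + 400³ - 13882*400 + 160*400²) + 7058 = (-710220 + 64000000 - 5552800 + 160*160000) + 7058 = (-710220 + 64000000 - 5552800 + 25600000) + 7058 = 83336980 + 7058 = 83344038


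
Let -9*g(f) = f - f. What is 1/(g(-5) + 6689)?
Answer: 1/6689 ≈ 0.00014950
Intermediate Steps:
g(f) = 0 (g(f) = -(f - f)/9 = -⅑*0 = 0)
1/(g(-5) + 6689) = 1/(0 + 6689) = 1/6689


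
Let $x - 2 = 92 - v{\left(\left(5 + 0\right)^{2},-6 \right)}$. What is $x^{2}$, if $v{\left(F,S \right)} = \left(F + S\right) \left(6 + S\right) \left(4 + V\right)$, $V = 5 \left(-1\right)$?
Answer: $8836$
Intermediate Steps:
$V = -5$
$v{\left(F,S \right)} = - \left(6 + S\right) \left(F + S\right)$ ($v{\left(F,S \right)} = \left(F + S\right) \left(6 + S\right) \left(4 - 5\right) = \left(6 + S\right) \left(F + S\right) \left(-1\right) = - \left(6 + S\right) \left(F + S\right)$)
$x = 94$ ($x = 2 - \left(-92 - 36 + 36 - 6 \left(5 + 0\right)^{2} - \left(5 + 0\right)^{2} \left(-6\right)\right) = 2 - \left(-56 - 150 - 36 - 5^{2} \left(-6\right)\right) = 2 - \left(-92 - 150 - 25 \left(-6\right)\right) = 2 + \left(92 - \left(-36 - 150 + 36 + 150\right)\right) = 2 + \left(92 - 0\right) = 2 + \left(92 + 0\right) = 2 + 92 = 94$)
$x^{2} = 94^{2} = 8836$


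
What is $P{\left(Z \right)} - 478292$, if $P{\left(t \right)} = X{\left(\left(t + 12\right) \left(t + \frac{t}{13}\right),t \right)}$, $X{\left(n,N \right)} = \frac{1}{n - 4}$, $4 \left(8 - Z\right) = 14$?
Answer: $- \frac{944626674}{1975} \approx -4.7829 \cdot 10^{5}$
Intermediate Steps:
$Z = \frac{9}{2}$ ($Z = 8 - \frac{7}{2} = \frac{9}{2} \approx 4.5$)
$X{\left(n,N \right)} = \frac{1}{-4 + n}$
$P{\left(t \right)} = \frac{1}{-4 + \frac{14 t \left(12 + t\right)}{13}}$ ($P{\left(t \right)} = \frac{1}{-4 + \left(t + 12\right) \left(t + \frac{t}{13}\right)} = \frac{1}{-4 + \left(12 + t\right) \left(t + t \frac{1}{13}\right)} = \frac{1}{-4 + \left(12 + t\right) \left(t + \frac{t}{13}\right)} = \frac{1}{-4 + \left(12 + t\right) \frac{14 t}{13}} = \frac{1}{-4 + \frac{14 t \left(12 + t\right)}{13}}$)
$P{\left(Z \right)} - 478292 = \frac{13}{2 \left(-26 + 7 \cdot \frac{9}{2} \left(12 + \frac{9}{2}\right)\right)} - 478292 = \frac{13}{2 \left(-26 + 7 \cdot \frac{9}{2} \cdot \frac{33}{2}\right)} - 478292 = \frac{13}{2 \left(-26 + \frac{2079}{4}\right)} - 478292 = \frac{13}{2 \cdot \frac{1975}{4}} - 478292 = \frac{13}{2} \cdot \frac{4}{1975} - 478292 = \frac{26}{1975} - 478292 = - \frac{944626674}{1975}$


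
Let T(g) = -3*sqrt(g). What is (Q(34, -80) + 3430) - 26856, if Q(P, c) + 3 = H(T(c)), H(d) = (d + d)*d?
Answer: -24869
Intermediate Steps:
H(d) = 2*d**2 (H(d) = (2*d)*d = 2*d**2)
Q(P, c) = -3 + 18*c (Q(P, c) = -3 + 2*(-3*sqrt(c))**2 = -3 + 2*(9*c) = -3 + 18*c)
(Q(34, -80) + 3430) - 26856 = ((-3 + 18*(-80)) + 3430) - 26856 = ((-3 - 1440) + 3430) - 26856 = (-1443 + 3430) - 26856 = 1987 - 26856 = -24869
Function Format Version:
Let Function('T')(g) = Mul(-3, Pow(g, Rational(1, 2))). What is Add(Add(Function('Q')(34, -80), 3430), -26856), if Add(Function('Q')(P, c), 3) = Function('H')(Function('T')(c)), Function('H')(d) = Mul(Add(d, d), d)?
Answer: -24869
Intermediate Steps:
Function('H')(d) = Mul(2, Pow(d, 2)) (Function('H')(d) = Mul(Mul(2, d), d) = Mul(2, Pow(d, 2)))
Function('Q')(P, c) = Add(-3, Mul(18, c)) (Function('Q')(P, c) = Add(-3, Mul(2, Pow(Mul(-3, Pow(c, Rational(1, 2))), 2))) = Add(-3, Mul(2, Mul(9, c))) = Add(-3, Mul(18, c)))
Add(Add(Function('Q')(34, -80), 3430), -26856) = Add(Add(Add(-3, Mul(18, -80)), 3430), -26856) = Add(Add(Add(-3, -1440), 3430), -26856) = Add(Add(-1443, 3430), -26856) = Add(1987, -26856) = -24869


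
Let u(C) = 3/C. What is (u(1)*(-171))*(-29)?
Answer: 14877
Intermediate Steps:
(u(1)*(-171))*(-29) = ((3/1)*(-171))*(-29) = ((3*1)*(-171))*(-29) = (3*(-171))*(-29) = -513*(-29) = 14877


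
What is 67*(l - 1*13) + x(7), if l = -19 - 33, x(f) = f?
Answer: -4348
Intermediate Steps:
l = -52
67*(l - 1*13) + x(7) = 67*(-52 - 1*13) + 7 = 67*(-52 - 13) + 7 = 67*(-65) + 7 = -4355 + 7 = -4348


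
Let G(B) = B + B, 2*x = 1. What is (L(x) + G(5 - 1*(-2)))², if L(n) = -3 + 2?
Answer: 169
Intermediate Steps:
x = ½ (x = (½)*1 = ½ ≈ 0.50000)
L(n) = -1
G(B) = 2*B
(L(x) + G(5 - 1*(-2)))² = (-1 + 2*(5 - 1*(-2)))² = (-1 + 2*(5 + 2))² = (-1 + 2*7)² = (-1 + 14)² = 13² = 169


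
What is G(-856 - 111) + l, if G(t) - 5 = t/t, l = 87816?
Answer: 87822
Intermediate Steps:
G(t) = 6 (G(t) = 5 + t/t = 5 + 1 = 6)
G(-856 - 111) + l = 6 + 87816 = 87822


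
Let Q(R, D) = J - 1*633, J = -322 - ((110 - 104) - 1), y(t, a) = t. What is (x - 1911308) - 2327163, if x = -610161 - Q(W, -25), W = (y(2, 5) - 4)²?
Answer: -4847672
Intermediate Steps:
J = -327 (J = -322 - (6 - 1) = -322 - 1*5 = -322 - 5 = -327)
W = 4 (W = (2 - 4)² = (-2)² = 4)
Q(R, D) = -960 (Q(R, D) = -327 - 1*633 = -327 - 633 = -960)
x = -609201 (x = -610161 - 1*(-960) = -610161 + 960 = -609201)
(x - 1911308) - 2327163 = (-609201 - 1911308) - 2327163 = -2520509 - 2327163 = -4847672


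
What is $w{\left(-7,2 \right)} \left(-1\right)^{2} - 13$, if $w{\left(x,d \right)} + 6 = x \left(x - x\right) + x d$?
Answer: $-33$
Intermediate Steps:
$w{\left(x,d \right)} = -6 + d x$ ($w{\left(x,d \right)} = -6 + \left(x \left(x - x\right) + x d\right) = -6 + \left(x 0 + d x\right) = -6 + \left(0 + d x\right) = -6 + d x$)
$w{\left(-7,2 \right)} \left(-1\right)^{2} - 13 = \left(-6 + 2 \left(-7\right)\right) \left(-1\right)^{2} - 13 = \left(-6 - 14\right) 1 - 13 = \left(-20\right) 1 - 13 = -20 - 13 = -33$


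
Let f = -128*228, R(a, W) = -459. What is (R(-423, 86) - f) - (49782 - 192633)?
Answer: 171576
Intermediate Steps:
f = -29184
(R(-423, 86) - f) - (49782 - 192633) = (-459 - 1*(-29184)) - (49782 - 192633) = (-459 + 29184) - 1*(-142851) = 28725 + 142851 = 171576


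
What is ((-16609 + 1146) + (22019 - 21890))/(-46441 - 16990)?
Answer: 15334/63431 ≈ 0.24174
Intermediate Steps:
((-16609 + 1146) + (22019 - 21890))/(-46441 - 16990) = (-15463 + 129)/(-63431) = -15334*(-1/63431) = 15334/63431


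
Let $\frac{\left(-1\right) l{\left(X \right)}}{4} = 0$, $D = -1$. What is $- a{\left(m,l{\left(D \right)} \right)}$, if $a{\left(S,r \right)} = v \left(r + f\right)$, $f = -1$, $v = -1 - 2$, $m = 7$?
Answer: $-3$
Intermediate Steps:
$v = -3$
$l{\left(X \right)} = 0$ ($l{\left(X \right)} = \left(-4\right) 0 = 0$)
$a{\left(S,r \right)} = 3 - 3 r$ ($a{\left(S,r \right)} = - 3 \left(r - 1\right) = - 3 \left(-1 + r\right) = 3 - 3 r$)
$- a{\left(m,l{\left(D \right)} \right)} = - (3 - 0) = - (3 + 0) = \left(-1\right) 3 = -3$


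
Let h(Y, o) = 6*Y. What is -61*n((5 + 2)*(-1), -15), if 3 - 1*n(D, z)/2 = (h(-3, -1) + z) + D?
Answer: -5246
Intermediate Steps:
n(D, z) = 42 - 2*D - 2*z (n(D, z) = 6 - 2*((6*(-3) + z) + D) = 6 - 2*((-18 + z) + D) = 6 - 2*(-18 + D + z) = 6 + (36 - 2*D - 2*z) = 42 - 2*D - 2*z)
-61*n((5 + 2)*(-1), -15) = -61*(42 - 2*(5 + 2)*(-1) - 2*(-15)) = -61*(42 - 14*(-1) + 30) = -61*(42 - 2*(-7) + 30) = -61*(42 + 14 + 30) = -61*86 = -5246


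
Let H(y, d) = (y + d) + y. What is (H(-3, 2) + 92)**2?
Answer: 7744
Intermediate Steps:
H(y, d) = d + 2*y (H(y, d) = (d + y) + y = d + 2*y)
(H(-3, 2) + 92)**2 = ((2 + 2*(-3)) + 92)**2 = ((2 - 6) + 92)**2 = (-4 + 92)**2 = 88**2 = 7744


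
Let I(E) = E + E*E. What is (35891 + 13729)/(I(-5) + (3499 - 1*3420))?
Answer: 16540/33 ≈ 501.21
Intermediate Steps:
I(E) = E + E²
(35891 + 13729)/(I(-5) + (3499 - 1*3420)) = (35891 + 13729)/(-5*(1 - 5) + (3499 - 1*3420)) = 49620/(-5*(-4) + (3499 - 3420)) = 49620/(20 + 79) = 49620/99 = 49620*(1/99) = 16540/33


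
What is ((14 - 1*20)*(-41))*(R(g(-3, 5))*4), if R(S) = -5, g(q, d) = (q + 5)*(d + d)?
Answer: -4920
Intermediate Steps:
g(q, d) = 2*d*(5 + q) (g(q, d) = (5 + q)*(2*d) = 2*d*(5 + q))
((14 - 1*20)*(-41))*(R(g(-3, 5))*4) = ((14 - 1*20)*(-41))*(-5*4) = ((14 - 20)*(-41))*(-20) = -6*(-41)*(-20) = 246*(-20) = -4920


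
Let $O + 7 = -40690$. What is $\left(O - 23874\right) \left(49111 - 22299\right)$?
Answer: $-1731277652$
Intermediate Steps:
$O = -40697$ ($O = -7 - 40690 = -40697$)
$\left(O - 23874\right) \left(49111 - 22299\right) = \left(-40697 - 23874\right) \left(49111 - 22299\right) = \left(-64571\right) 26812 = -1731277652$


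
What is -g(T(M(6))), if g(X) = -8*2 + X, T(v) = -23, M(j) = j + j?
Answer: 39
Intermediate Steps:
M(j) = 2*j
g(X) = -16 + X
-g(T(M(6))) = -(-16 - 23) = -1*(-39) = 39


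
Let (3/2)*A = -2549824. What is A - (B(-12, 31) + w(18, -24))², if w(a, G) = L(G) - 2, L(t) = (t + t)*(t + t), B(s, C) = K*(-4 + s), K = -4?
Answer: -21893516/3 ≈ -7.2978e+6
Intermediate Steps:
A = -5099648/3 (A = (⅔)*(-2549824) = -5099648/3 ≈ -1.6999e+6)
B(s, C) = 16 - 4*s (B(s, C) = -4*(-4 + s) = 16 - 4*s)
L(t) = 4*t² (L(t) = (2*t)*(2*t) = 4*t²)
w(a, G) = -2 + 4*G² (w(a, G) = 4*G² - 2 = -2 + 4*G²)
A - (B(-12, 31) + w(18, -24))² = -5099648/3 - ((16 - 4*(-12)) + (-2 + 4*(-24)²))² = -5099648/3 - ((16 + 48) + (-2 + 4*576))² = -5099648/3 - (64 + (-2 + 2304))² = -5099648/3 - (64 + 2302)² = -5099648/3 - 1*2366² = -5099648/3 - 1*5597956 = -5099648/3 - 5597956 = -21893516/3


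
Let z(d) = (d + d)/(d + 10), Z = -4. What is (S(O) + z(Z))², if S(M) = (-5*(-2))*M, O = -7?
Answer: 45796/9 ≈ 5088.4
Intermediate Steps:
z(d) = 2*d/(10 + d) (z(d) = (2*d)/(10 + d) = 2*d/(10 + d))
S(M) = 10*M
(S(O) + z(Z))² = (10*(-7) + 2*(-4)/(10 - 4))² = (-70 + 2*(-4)/6)² = (-70 + 2*(-4)*(⅙))² = (-70 - 4/3)² = (-214/3)² = 45796/9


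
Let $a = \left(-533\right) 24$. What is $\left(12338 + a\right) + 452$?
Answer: $-2$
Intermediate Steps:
$a = -12792$
$\left(12338 + a\right) + 452 = \left(12338 - 12792\right) + 452 = -454 + 452 = -2$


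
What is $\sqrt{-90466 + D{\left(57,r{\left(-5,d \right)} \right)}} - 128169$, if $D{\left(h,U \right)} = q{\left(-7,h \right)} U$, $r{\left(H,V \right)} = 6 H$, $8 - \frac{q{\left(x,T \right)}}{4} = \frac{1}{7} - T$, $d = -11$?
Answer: $-128169 + \frac{i \sqrt{4814194}}{7} \approx -1.2817 \cdot 10^{5} + 313.45 i$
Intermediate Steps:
$q{\left(x,T \right)} = \frac{220}{7} + 4 T$ ($q{\left(x,T \right)} = 32 - 4 \left(\frac{1}{7} - T\right) = 32 + \left(- \frac{4}{7} + 4 T\right) = \frac{220}{7} + 4 T$)
$D{\left(h,U \right)} = U \left(\frac{220}{7} + 4 h\right)$ ($D{\left(h,U \right)} = \left(\frac{220}{7} + 4 h\right) U = U \left(\frac{220}{7} + 4 h\right)$)
$\sqrt{-90466 + D{\left(57,r{\left(-5,d \right)} \right)}} - 128169 = \sqrt{-90466 + \frac{4 \cdot 6 \left(-5\right) \left(55 + 7 \cdot 57\right)}{7}} - 128169 = \sqrt{-90466 + \frac{4}{7} \left(-30\right) \left(55 + 399\right)} - 128169 = \sqrt{-90466 + \frac{4}{7} \left(-30\right) 454} - 128169 = \sqrt{-90466 - \frac{54480}{7}} - 128169 = \sqrt{- \frac{687742}{7}} - 128169 = \frac{i \sqrt{4814194}}{7} - 128169 = -128169 + \frac{i \sqrt{4814194}}{7}$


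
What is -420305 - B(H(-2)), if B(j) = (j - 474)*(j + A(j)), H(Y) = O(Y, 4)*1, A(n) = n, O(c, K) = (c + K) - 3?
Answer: -421255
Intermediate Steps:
O(c, K) = -3 + K + c (O(c, K) = (K + c) - 3 = -3 + K + c)
H(Y) = 1 + Y (H(Y) = (-3 + 4 + Y)*1 = (1 + Y)*1 = 1 + Y)
B(j) = 2*j*(-474 + j) (B(j) = (j - 474)*(j + j) = (-474 + j)*(2*j) = 2*j*(-474 + j))
-420305 - B(H(-2)) = -420305 - 2*(1 - 2)*(-474 + (1 - 2)) = -420305 - 2*(-1)*(-474 - 1) = -420305 - 2*(-1)*(-475) = -420305 - 1*950 = -420305 - 950 = -421255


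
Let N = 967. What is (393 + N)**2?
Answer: 1849600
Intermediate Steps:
(393 + N)**2 = (393 + 967)**2 = 1360**2 = 1849600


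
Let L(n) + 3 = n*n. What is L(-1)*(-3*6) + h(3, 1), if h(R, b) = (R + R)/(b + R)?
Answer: 75/2 ≈ 37.500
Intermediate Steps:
h(R, b) = 2*R/(R + b) (h(R, b) = (2*R)/(R + b) = 2*R/(R + b))
L(n) = -3 + n² (L(n) = -3 + n*n = -3 + n²)
L(-1)*(-3*6) + h(3, 1) = (-3 + (-1)²)*(-3*6) + 2*3/(3 + 1) = (-3 + 1)*(-18) + 2*3/4 = -2*(-18) + 2*3*(¼) = 36 + 3/2 = 75/2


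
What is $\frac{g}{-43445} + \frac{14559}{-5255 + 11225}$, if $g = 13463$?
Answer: $\frac{36809443}{17291110} \approx 2.1288$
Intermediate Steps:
$\frac{g}{-43445} + \frac{14559}{-5255 + 11225} = \frac{13463}{-43445} + \frac{14559}{-5255 + 11225} = 13463 \left(- \frac{1}{43445}\right) + \frac{14559}{5970} = - \frac{13463}{43445} + 14559 \cdot \frac{1}{5970} = - \frac{13463}{43445} + \frac{4853}{1990} = \frac{36809443}{17291110}$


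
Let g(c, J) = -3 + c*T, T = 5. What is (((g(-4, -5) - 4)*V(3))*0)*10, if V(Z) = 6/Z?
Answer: 0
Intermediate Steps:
g(c, J) = -3 + 5*c (g(c, J) = -3 + c*5 = -3 + 5*c)
(((g(-4, -5) - 4)*V(3))*0)*10 = ((((-3 + 5*(-4)) - 4)*(6/3))*0)*10 = ((((-3 - 20) - 4)*(6*(⅓)))*0)*10 = (((-23 - 4)*2)*0)*10 = (-27*2*0)*10 = -54*0*10 = 0*10 = 0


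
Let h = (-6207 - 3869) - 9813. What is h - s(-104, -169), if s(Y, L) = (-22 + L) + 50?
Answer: -19748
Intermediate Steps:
h = -19889 (h = -10076 - 9813 = -19889)
s(Y, L) = 28 + L
h - s(-104, -169) = -19889 - (28 - 169) = -19889 - 1*(-141) = -19889 + 141 = -19748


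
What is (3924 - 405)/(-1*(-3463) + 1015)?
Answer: 3519/4478 ≈ 0.78584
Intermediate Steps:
(3924 - 405)/(-1*(-3463) + 1015) = 3519/(3463 + 1015) = 3519/4478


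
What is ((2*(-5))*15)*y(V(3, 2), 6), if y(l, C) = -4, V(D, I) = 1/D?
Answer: 600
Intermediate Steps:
V(D, I) = 1/D
((2*(-5))*15)*y(V(3, 2), 6) = ((2*(-5))*15)*(-4) = -10*15*(-4) = -150*(-4) = 600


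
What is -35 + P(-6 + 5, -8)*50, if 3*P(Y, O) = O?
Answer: -505/3 ≈ -168.33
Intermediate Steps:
P(Y, O) = O/3
-35 + P(-6 + 5, -8)*50 = -35 + ((1/3)*(-8))*50 = -35 - 8/3*50 = -35 - 400/3 = -505/3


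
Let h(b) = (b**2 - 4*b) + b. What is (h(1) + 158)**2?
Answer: 24336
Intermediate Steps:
h(b) = b**2 - 3*b
(h(1) + 158)**2 = (1*(-3 + 1) + 158)**2 = (1*(-2) + 158)**2 = (-2 + 158)**2 = 156**2 = 24336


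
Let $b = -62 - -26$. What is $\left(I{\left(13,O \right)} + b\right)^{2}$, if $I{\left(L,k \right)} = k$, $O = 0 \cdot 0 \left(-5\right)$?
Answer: $1296$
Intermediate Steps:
$O = 0$ ($O = 0 \left(-5\right) = 0$)
$b = -36$ ($b = -62 + 26 = -36$)
$\left(I{\left(13,O \right)} + b\right)^{2} = \left(0 - 36\right)^{2} = \left(-36\right)^{2} = 1296$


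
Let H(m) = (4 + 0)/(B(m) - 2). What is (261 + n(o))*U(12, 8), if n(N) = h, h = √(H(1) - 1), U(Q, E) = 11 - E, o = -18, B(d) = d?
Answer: 783 + 3*I*√5 ≈ 783.0 + 6.7082*I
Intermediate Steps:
H(m) = 4/(-2 + m) (H(m) = (4 + 0)/(m - 2) = 4/(-2 + m))
h = I*√5 (h = √(4/(-2 + 1) - 1) = √(4/(-1) - 1) = √(4*(-1) - 1) = √(-4 - 1) = √(-5) = I*√5 ≈ 2.2361*I)
n(N) = I*√5
(261 + n(o))*U(12, 8) = (261 + I*√5)*(11 - 1*8) = (261 + I*√5)*(11 - 8) = (261 + I*√5)*3 = 783 + 3*I*√5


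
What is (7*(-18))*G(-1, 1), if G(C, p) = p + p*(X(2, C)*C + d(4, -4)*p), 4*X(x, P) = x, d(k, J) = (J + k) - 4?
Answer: 441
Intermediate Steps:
d(k, J) = -4 + J + k
X(x, P) = x/4
G(C, p) = p + p*(C/2 - 4*p) (G(C, p) = p + p*(((¼)*2)*C + (-4 - 4 + 4)*p) = p + p*(C/2 - 4*p))
(7*(-18))*G(-1, 1) = (7*(-18))*((½)*1*(2 - 1 - 8*1)) = -63*(2 - 1 - 8) = -63*(-7) = -126*(-7/2) = 441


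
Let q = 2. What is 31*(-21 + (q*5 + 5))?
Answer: -186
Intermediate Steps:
31*(-21 + (q*5 + 5)) = 31*(-21 + (2*5 + 5)) = 31*(-21 + (10 + 5)) = 31*(-21 + 15) = 31*(-6) = -186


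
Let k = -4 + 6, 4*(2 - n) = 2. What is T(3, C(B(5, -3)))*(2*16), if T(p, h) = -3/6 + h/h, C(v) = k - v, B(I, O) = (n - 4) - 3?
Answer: 16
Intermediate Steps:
n = 3/2 (n = 2 - ¼*2 = 2 - ½ = 3/2 ≈ 1.5000)
k = 2
B(I, O) = -11/2 (B(I, O) = (3/2 - 4) - 3 = -5/2 - 3 = -11/2)
C(v) = 2 - v
T(p, h) = ½ (T(p, h) = -3*⅙ + 1 = -½ + 1 = ½)
T(3, C(B(5, -3)))*(2*16) = (2*16)/2 = (½)*32 = 16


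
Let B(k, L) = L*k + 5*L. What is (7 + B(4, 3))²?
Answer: 1156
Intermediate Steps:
B(k, L) = 5*L + L*k
(7 + B(4, 3))² = (7 + 3*(5 + 4))² = (7 + 3*9)² = (7 + 27)² = 34² = 1156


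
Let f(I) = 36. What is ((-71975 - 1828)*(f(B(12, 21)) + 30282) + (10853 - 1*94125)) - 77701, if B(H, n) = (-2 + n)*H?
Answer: -2237720327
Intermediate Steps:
B(H, n) = H*(-2 + n)
((-71975 - 1828)*(f(B(12, 21)) + 30282) + (10853 - 1*94125)) - 77701 = ((-71975 - 1828)*(36 + 30282) + (10853 - 1*94125)) - 77701 = (-73803*30318 + (10853 - 94125)) - 77701 = (-2237559354 - 83272) - 77701 = -2237642626 - 77701 = -2237720327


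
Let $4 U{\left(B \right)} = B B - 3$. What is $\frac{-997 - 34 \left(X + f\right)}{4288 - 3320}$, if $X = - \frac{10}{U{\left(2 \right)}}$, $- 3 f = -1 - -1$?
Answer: $\frac{3}{8} \approx 0.375$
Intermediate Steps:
$U{\left(B \right)} = - \frac{3}{4} + \frac{B^{2}}{4}$ ($U{\left(B \right)} = \frac{B B - 3}{4} = \frac{B^{2} - 3}{4} = \frac{-3 + B^{2}}{4} = - \frac{3}{4} + \frac{B^{2}}{4}$)
$f = 0$ ($f = - \frac{-1 - -1}{3} = - \frac{-1 + 1}{3} = \left(- \frac{1}{3}\right) 0 = 0$)
$X = -40$ ($X = - \frac{10}{- \frac{3}{4} + \frac{2^{2}}{4}} = - \frac{10}{- \frac{3}{4} + \frac{1}{4} \cdot 4} = - \frac{10}{- \frac{3}{4} + 1} = - 10 \frac{1}{\frac{1}{4}} = \left(-10\right) 4 = -40$)
$\frac{-997 - 34 \left(X + f\right)}{4288 - 3320} = \frac{-997 - 34 \left(-40 + 0\right)}{4288 - 3320} = \frac{-997 - -1360}{968} = \left(-997 + 1360\right) \frac{1}{968} = 363 \cdot \frac{1}{968} = \frac{3}{8}$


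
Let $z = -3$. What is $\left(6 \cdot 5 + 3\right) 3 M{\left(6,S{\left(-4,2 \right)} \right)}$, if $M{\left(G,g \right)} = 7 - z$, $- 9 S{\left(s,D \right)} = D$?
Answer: $990$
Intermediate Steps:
$S{\left(s,D \right)} = - \frac{D}{9}$
$M{\left(G,g \right)} = 10$ ($M{\left(G,g \right)} = 7 - -3 = 7 + 3 = 10$)
$\left(6 \cdot 5 + 3\right) 3 M{\left(6,S{\left(-4,2 \right)} \right)} = \left(6 \cdot 5 + 3\right) 3 \cdot 10 = \left(30 + 3\right) 3 \cdot 10 = 33 \cdot 3 \cdot 10 = 99 \cdot 10 = 990$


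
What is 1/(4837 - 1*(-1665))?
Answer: 1/6502 ≈ 0.00015380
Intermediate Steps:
1/(4837 - 1*(-1665)) = 1/(4837 + 1665) = 1/6502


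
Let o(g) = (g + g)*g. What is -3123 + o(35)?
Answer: -673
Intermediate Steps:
o(g) = 2*g**2 (o(g) = (2*g)*g = 2*g**2)
-3123 + o(35) = -3123 + 2*35**2 = -3123 + 2*1225 = -3123 + 2450 = -673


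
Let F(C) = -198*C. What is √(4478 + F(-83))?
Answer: 4*√1307 ≈ 144.61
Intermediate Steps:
√(4478 + F(-83)) = √(4478 - 198*(-83)) = √(4478 + 16434) = √20912 = 4*√1307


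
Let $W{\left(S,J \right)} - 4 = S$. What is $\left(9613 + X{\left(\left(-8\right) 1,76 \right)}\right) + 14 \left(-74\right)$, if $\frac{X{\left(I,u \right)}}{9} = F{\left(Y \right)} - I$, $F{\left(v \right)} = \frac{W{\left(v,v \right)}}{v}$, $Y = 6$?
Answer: $8664$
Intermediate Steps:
$W{\left(S,J \right)} = 4 + S$
$F{\left(v \right)} = \frac{4 + v}{v}$
$X{\left(I,u \right)} = 15 - 9 I$ ($X{\left(I,u \right)} = 9 \left(\frac{4 + 6}{6} - I\right) = 9 \left(\frac{1}{6} \cdot 10 - I\right) = 9 \left(\frac{5}{3} - I\right) = 15 - 9 I$)
$\left(9613 + X{\left(\left(-8\right) 1,76 \right)}\right) + 14 \left(-74\right) = \left(9613 - \left(-15 + 9 \left(\left(-8\right) 1\right)\right)\right) + 14 \left(-74\right) = \left(9613 + \left(15 - -72\right)\right) - 1036 = \left(9613 + \left(15 + 72\right)\right) - 1036 = \left(9613 + 87\right) - 1036 = 9700 - 1036 = 8664$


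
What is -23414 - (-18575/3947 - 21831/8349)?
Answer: -257110689870/10984501 ≈ -23407.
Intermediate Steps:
-23414 - (-18575/3947 - 21831/8349) = -23414 - (-18575*1/3947 - 21831*1/8349) = -23414 - (-18575/3947 - 7277/2783) = -23414 - 1*(-80416544/10984501) = -23414 + 80416544/10984501 = -257110689870/10984501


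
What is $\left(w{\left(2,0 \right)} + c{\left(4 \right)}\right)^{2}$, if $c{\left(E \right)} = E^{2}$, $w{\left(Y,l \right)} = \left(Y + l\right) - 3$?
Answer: $225$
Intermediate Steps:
$w{\left(Y,l \right)} = -3 + Y + l$
$\left(w{\left(2,0 \right)} + c{\left(4 \right)}\right)^{2} = \left(\left(-3 + 2 + 0\right) + 4^{2}\right)^{2} = \left(-1 + 16\right)^{2} = 15^{2} = 225$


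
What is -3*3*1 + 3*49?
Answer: 138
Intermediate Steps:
-3*3*1 + 3*49 = -9*1 + 147 = -9 + 147 = 138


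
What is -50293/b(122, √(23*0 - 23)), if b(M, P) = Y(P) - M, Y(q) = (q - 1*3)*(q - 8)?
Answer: 50293/144 - 50293*I*√23/1584 ≈ 349.26 - 152.27*I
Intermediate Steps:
Y(q) = (-8 + q)*(-3 + q) (Y(q) = (q - 3)*(-8 + q) = (-3 + q)*(-8 + q) = (-8 + q)*(-3 + q))
b(M, P) = 24 + P² - M - 11*P (b(M, P) = (24 + P² - 11*P) - M = 24 + P² - M - 11*P)
-50293/b(122, √(23*0 - 23)) = -50293/(24 + (√(23*0 - 23))² - 1*122 - 11*√(23*0 - 23)) = -50293/(24 + (√(0 - 23))² - 122 - 11*√(0 - 23)) = -50293/(24 + (√(-23))² - 122 - 11*I*√23) = -50293/(24 + (I*√23)² - 122 - 11*I*√23) = -50293/(24 - 23 - 122 - 11*I*√23) = -50293/(-121 - 11*I*√23)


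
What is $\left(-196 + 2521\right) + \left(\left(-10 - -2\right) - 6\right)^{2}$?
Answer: $2521$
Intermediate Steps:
$\left(-196 + 2521\right) + \left(\left(-10 - -2\right) - 6\right)^{2} = 2325 + \left(\left(-10 + 2\right) - 6\right)^{2} = 2325 + \left(-8 - 6\right)^{2} = 2325 + \left(-14\right)^{2} = 2325 + 196 = 2521$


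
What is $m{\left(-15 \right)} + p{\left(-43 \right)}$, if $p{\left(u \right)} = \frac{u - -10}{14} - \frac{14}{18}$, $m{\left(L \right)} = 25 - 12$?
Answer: $\frac{1243}{126} \approx 9.8651$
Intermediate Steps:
$m{\left(L \right)} = 13$
$p{\left(u \right)} = - \frac{4}{63} + \frac{u}{14}$ ($p{\left(u \right)} = \left(u + 10\right) \frac{1}{14} - \frac{7}{9} = \left(10 + u\right) \frac{1}{14} - \frac{7}{9} = \left(\frac{5}{7} + \frac{u}{14}\right) - \frac{7}{9} = - \frac{4}{63} + \frac{u}{14}$)
$m{\left(-15 \right)} + p{\left(-43 \right)} = 13 + \left(- \frac{4}{63} + \frac{1}{14} \left(-43\right)\right) = 13 - \frac{395}{126} = \frac{1243}{126}$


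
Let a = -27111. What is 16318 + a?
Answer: -10793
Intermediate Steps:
16318 + a = 16318 - 27111 = -10793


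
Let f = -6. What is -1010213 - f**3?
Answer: -1009997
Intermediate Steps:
-1010213 - f**3 = -1010213 - 1*(-6)**3 = -1010213 - 1*(-216) = -1010213 + 216 = -1009997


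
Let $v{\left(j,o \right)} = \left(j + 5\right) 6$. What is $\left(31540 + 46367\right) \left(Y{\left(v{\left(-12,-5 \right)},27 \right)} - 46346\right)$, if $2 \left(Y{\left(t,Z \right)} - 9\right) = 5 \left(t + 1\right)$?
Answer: $- \frac{7235924253}{2} \approx -3.618 \cdot 10^{9}$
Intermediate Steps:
$v{\left(j,o \right)} = 30 + 6 j$ ($v{\left(j,o \right)} = \left(5 + j\right) 6 = 30 + 6 j$)
$Y{\left(t,Z \right)} = \frac{23}{2} + \frac{5 t}{2}$ ($Y{\left(t,Z \right)} = 9 + \frac{5 \left(t + 1\right)}{2} = 9 + \frac{5 \left(1 + t\right)}{2} = 9 + \frac{5 + 5 t}{2} = 9 + \left(\frac{5}{2} + \frac{5 t}{2}\right) = \frac{23}{2} + \frac{5 t}{2}$)
$\left(31540 + 46367\right) \left(Y{\left(v{\left(-12,-5 \right)},27 \right)} - 46346\right) = \left(31540 + 46367\right) \left(\left(\frac{23}{2} + \frac{5 \left(30 + 6 \left(-12\right)\right)}{2}\right) - 46346\right) = 77907 \left(\left(\frac{23}{2} + \frac{5 \left(30 - 72\right)}{2}\right) - 46346\right) = 77907 \left(\left(\frac{23}{2} + \frac{5}{2} \left(-42\right)\right) - 46346\right) = 77907 \left(\left(\frac{23}{2} - 105\right) - 46346\right) = 77907 \left(- \frac{187}{2} - 46346\right) = 77907 \left(- \frac{92879}{2}\right) = - \frac{7235924253}{2}$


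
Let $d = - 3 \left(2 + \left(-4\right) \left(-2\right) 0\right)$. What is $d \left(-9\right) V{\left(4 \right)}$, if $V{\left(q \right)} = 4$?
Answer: $216$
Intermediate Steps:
$d = -6$ ($d = - 3 \left(2 + 8 \cdot 0\right) = - 3 \left(2 + 0\right) = \left(-3\right) 2 = -6$)
$d \left(-9\right) V{\left(4 \right)} = \left(-6\right) \left(-9\right) 4 = 54 \cdot 4 = 216$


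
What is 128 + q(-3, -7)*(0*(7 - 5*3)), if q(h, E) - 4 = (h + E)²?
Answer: 128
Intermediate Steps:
q(h, E) = 4 + (E + h)² (q(h, E) = 4 + (h + E)² = 4 + (E + h)²)
128 + q(-3, -7)*(0*(7 - 5*3)) = 128 + (4 + (-7 - 3)²)*(0*(7 - 5*3)) = 128 + (4 + (-10)²)*(0*(7 - 15)) = 128 + (4 + 100)*(0*(-8)) = 128 + 104*0 = 128 + 0 = 128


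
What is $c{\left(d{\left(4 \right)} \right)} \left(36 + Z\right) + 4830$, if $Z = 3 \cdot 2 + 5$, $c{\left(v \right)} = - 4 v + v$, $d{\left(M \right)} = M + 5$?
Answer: $3561$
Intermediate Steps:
$d{\left(M \right)} = 5 + M$
$c{\left(v \right)} = - 3 v$
$Z = 11$ ($Z = 6 + 5 = 11$)
$c{\left(d{\left(4 \right)} \right)} \left(36 + Z\right) + 4830 = - 3 \left(5 + 4\right) \left(36 + 11\right) + 4830 = \left(-3\right) 9 \cdot 47 + 4830 = \left(-27\right) 47 + 4830 = -1269 + 4830 = 3561$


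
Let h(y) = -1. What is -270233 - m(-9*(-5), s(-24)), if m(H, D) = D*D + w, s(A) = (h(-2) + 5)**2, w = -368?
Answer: -270121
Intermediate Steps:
s(A) = 16 (s(A) = (-1 + 5)**2 = 4**2 = 16)
m(H, D) = -368 + D**2 (m(H, D) = D*D - 368 = D**2 - 368 = -368 + D**2)
-270233 - m(-9*(-5), s(-24)) = -270233 - (-368 + 16**2) = -270233 - (-368 + 256) = -270233 - 1*(-112) = -270233 + 112 = -270121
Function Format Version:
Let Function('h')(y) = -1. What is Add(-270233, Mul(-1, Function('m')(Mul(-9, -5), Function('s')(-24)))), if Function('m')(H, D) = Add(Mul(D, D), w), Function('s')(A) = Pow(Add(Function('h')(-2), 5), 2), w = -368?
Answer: -270121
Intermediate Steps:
Function('s')(A) = 16 (Function('s')(A) = Pow(Add(-1, 5), 2) = Pow(4, 2) = 16)
Function('m')(H, D) = Add(-368, Pow(D, 2)) (Function('m')(H, D) = Add(Mul(D, D), -368) = Add(Pow(D, 2), -368) = Add(-368, Pow(D, 2)))
Add(-270233, Mul(-1, Function('m')(Mul(-9, -5), Function('s')(-24)))) = Add(-270233, Mul(-1, Add(-368, Pow(16, 2)))) = Add(-270233, Mul(-1, Add(-368, 256))) = Add(-270233, Mul(-1, -112)) = Add(-270233, 112) = -270121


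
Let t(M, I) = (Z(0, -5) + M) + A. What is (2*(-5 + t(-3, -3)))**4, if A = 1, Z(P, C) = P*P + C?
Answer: 331776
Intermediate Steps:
Z(P, C) = C + P**2 (Z(P, C) = P**2 + C = C + P**2)
t(M, I) = -4 + M (t(M, I) = ((-5 + 0**2) + M) + 1 = ((-5 + 0) + M) + 1 = (-5 + M) + 1 = -4 + M)
(2*(-5 + t(-3, -3)))**4 = (2*(-5 + (-4 - 3)))**4 = (2*(-5 - 7))**4 = (2*(-12))**4 = (-24)**4 = 331776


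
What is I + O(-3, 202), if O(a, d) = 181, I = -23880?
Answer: -23699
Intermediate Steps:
I + O(-3, 202) = -23880 + 181 = -23699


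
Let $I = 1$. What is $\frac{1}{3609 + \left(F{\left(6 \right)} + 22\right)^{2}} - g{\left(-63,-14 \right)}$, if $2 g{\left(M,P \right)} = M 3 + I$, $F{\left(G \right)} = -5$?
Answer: $\frac{366413}{3898} \approx 94.0$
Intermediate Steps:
$g{\left(M,P \right)} = \frac{1}{2} + \frac{3 M}{2}$ ($g{\left(M,P \right)} = \frac{M 3 + 1}{2} = \frac{3 M + 1}{2} = \frac{1 + 3 M}{2} = \frac{1}{2} + \frac{3 M}{2}$)
$\frac{1}{3609 + \left(F{\left(6 \right)} + 22\right)^{2}} - g{\left(-63,-14 \right)} = \frac{1}{3609 + \left(-5 + 22\right)^{2}} - \left(\frac{1}{2} + \frac{3}{2} \left(-63\right)\right) = \frac{1}{3609 + 17^{2}} - \left(\frac{1}{2} - \frac{189}{2}\right) = \frac{1}{3609 + 289} - -94 = \frac{1}{3898} + 94 = \frac{366413}{3898}$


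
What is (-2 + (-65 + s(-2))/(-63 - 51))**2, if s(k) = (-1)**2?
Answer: 6724/3249 ≈ 2.0696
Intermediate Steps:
s(k) = 1
(-2 + (-65 + s(-2))/(-63 - 51))**2 = (-2 + (-65 + 1)/(-63 - 51))**2 = (-2 - 64/(-114))**2 = (-2 - 64*(-1/114))**2 = (-2 + 32/57)**2 = (-82/57)**2 = 6724/3249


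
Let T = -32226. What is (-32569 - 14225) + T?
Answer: -79020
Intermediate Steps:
(-32569 - 14225) + T = (-32569 - 14225) - 32226 = -46794 - 32226 = -79020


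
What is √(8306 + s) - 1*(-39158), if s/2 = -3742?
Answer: 39158 + √822 ≈ 39187.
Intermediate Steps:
s = -7484 (s = 2*(-3742) = -7484)
√(8306 + s) - 1*(-39158) = √(8306 - 7484) - 1*(-39158) = √822 + 39158 = 39158 + √822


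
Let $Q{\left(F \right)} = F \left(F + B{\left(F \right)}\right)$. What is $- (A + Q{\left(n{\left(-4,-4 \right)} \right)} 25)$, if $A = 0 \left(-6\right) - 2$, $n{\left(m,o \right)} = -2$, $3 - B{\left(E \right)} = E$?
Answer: $152$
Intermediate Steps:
$B{\left(E \right)} = 3 - E$
$A = -2$ ($A = 0 - 2 = -2$)
$Q{\left(F \right)} = 3 F$ ($Q{\left(F \right)} = F \left(F - \left(-3 + F\right)\right) = F 3 = 3 F$)
$- (A + Q{\left(n{\left(-4,-4 \right)} \right)} 25) = - (-2 + 3 \left(-2\right) 25) = - (-2 - 150) = \left(-1\right) \left(-152\right) = 152$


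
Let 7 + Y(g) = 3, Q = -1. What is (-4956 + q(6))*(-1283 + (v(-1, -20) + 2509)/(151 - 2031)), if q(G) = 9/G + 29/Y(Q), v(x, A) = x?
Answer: 11980383539/1880 ≈ 6.3725e+6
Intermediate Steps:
Y(g) = -4 (Y(g) = -7 + 3 = -4)
q(G) = -29/4 + 9/G (q(G) = 9/G + 29/(-4) = 9/G + 29*(-¼) = 9/G - 29/4 = -29/4 + 9/G)
(-4956 + q(6))*(-1283 + (v(-1, -20) + 2509)/(151 - 2031)) = (-4956 + (-29/4 + 9/6))*(-1283 + (-1 + 2509)/(151 - 2031)) = (-4956 + (-29/4 + 9*(⅙)))*(-1283 + 2508/(-1880)) = (-4956 + (-29/4 + 3/2))*(-1283 + 2508*(-1/1880)) = (-4956 - 23/4)*(-1283 - 627/470) = -19847/4*(-603637/470) = 11980383539/1880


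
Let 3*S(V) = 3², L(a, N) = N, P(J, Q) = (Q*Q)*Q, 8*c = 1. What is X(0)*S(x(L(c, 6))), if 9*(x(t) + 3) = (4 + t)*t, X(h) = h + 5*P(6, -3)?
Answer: -405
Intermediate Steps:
c = ⅛ (c = (⅛)*1 = ⅛ ≈ 0.12500)
P(J, Q) = Q³ (P(J, Q) = Q²*Q = Q³)
X(h) = -135 + h (X(h) = h + 5*(-3)³ = h + 5*(-27) = h - 135 = -135 + h)
x(t) = -3 + t*(4 + t)/9 (x(t) = -3 + ((4 + t)*t)/9 = -3 + (t*(4 + t))/9 = -3 + t*(4 + t)/9)
S(V) = 3 (S(V) = (⅓)*3² = (⅓)*9 = 3)
X(0)*S(x(L(c, 6))) = (-135 + 0)*3 = -135*3 = -405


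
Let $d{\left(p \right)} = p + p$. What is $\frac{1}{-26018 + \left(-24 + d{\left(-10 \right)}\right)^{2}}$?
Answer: $- \frac{1}{24082} \approx -4.1525 \cdot 10^{-5}$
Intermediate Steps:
$d{\left(p \right)} = 2 p$
$\frac{1}{-26018 + \left(-24 + d{\left(-10 \right)}\right)^{2}} = \frac{1}{-26018 + \left(-24 + 2 \left(-10\right)\right)^{2}} = \frac{1}{-26018 + \left(-24 - 20\right)^{2}} = \frac{1}{-26018 + \left(-44\right)^{2}} = \frac{1}{-26018 + 1936} = \frac{1}{-24082} = - \frac{1}{24082}$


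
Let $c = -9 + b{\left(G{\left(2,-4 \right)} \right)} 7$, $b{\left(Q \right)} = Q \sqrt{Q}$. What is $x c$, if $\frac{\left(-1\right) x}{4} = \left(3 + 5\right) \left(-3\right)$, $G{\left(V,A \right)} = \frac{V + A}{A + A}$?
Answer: $-780$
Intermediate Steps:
$G{\left(V,A \right)} = \frac{A + V}{2 A}$
$b{\left(Q \right)} = Q^{\frac{3}{2}}$
$c = - \frac{65}{8}$ ($c = -9 + \left(\frac{-4 + 2}{2 \left(-4\right)}\right)^{\frac{3}{2}} \cdot 7 = -9 + \left(\frac{1}{2} \left(- \frac{1}{4}\right) \left(-2\right)\right)^{\frac{3}{2}} \cdot 7 = -9 + \left(\frac{1}{4}\right)^{\frac{3}{2}} \cdot 7 = -9 + \frac{1}{8} \cdot 7 = -9 + \frac{7}{8} = - \frac{65}{8} \approx -8.125$)
$x = 96$ ($x = - 4 \left(3 + 5\right) \left(-3\right) = - 4 \cdot 8 \left(-3\right) = \left(-4\right) \left(-24\right) = 96$)
$x c = 96 \left(- \frac{65}{8}\right) = -780$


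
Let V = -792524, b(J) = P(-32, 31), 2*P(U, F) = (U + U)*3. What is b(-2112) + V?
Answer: -792620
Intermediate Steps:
P(U, F) = 3*U (P(U, F) = ((U + U)*3)/2 = ((2*U)*3)/2 = (6*U)/2 = 3*U)
b(J) = -96 (b(J) = 3*(-32) = -96)
b(-2112) + V = -96 - 792524 = -792620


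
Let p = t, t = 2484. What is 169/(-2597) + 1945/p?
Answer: 4631369/6450948 ≈ 0.71794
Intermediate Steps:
p = 2484
169/(-2597) + 1945/p = 169/(-2597) + 1945/2484 = 169*(-1/2597) + 1945*(1/2484) = -169/2597 + 1945/2484 = 4631369/6450948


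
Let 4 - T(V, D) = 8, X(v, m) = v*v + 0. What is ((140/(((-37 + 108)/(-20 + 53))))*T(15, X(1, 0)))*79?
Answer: -1459920/71 ≈ -20562.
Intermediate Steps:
X(v, m) = v² (X(v, m) = v² + 0 = v²)
T(V, D) = -4 (T(V, D) = 4 - 1*8 = 4 - 8 = -4)
((140/(((-37 + 108)/(-20 + 53))))*T(15, X(1, 0)))*79 = ((140/(((-37 + 108)/(-20 + 53))))*(-4))*79 = ((140/((71/33)))*(-4))*79 = ((140/((71*(1/33))))*(-4))*79 = ((140/(71/33))*(-4))*79 = ((140*(33/71))*(-4))*79 = ((4620/71)*(-4))*79 = -18480/71*79 = -1459920/71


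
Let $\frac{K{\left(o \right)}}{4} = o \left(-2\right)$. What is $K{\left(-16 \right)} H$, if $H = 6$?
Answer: $768$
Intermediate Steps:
$K{\left(o \right)} = - 8 o$ ($K{\left(o \right)} = 4 o \left(-2\right) = 4 \left(- 2 o\right) = - 8 o$)
$K{\left(-16 \right)} H = \left(-8\right) \left(-16\right) 6 = 128 \cdot 6 = 768$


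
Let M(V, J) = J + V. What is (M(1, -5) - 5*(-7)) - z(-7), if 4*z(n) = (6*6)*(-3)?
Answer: 58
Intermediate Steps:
z(n) = -27 (z(n) = ((6*6)*(-3))/4 = (36*(-3))/4 = (¼)*(-108) = -27)
(M(1, -5) - 5*(-7)) - z(-7) = ((-5 + 1) - 5*(-7)) - 1*(-27) = (-4 + 35) + 27 = 31 + 27 = 58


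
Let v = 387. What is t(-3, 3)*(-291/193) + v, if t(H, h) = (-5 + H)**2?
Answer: 56067/193 ≈ 290.50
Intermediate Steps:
t(-3, 3)*(-291/193) + v = (-5 - 3)**2*(-291/193) + 387 = (-8)**2*(-291*1/193) + 387 = 64*(-291/193) + 387 = -18624/193 + 387 = 56067/193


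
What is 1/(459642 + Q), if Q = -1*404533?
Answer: 1/55109 ≈ 1.8146e-5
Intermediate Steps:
Q = -404533
1/(459642 + Q) = 1/(459642 - 404533) = 1/55109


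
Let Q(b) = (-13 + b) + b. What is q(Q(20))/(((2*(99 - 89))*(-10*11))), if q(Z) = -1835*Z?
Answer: 9909/440 ≈ 22.520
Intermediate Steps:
Q(b) = -13 + 2*b
q(Q(20))/(((2*(99 - 89))*(-10*11))) = (-1835*(-13 + 2*20))/(((2*(99 - 89))*(-10*11))) = (-1835*(-13 + 40))/(((2*10)*(-110))) = (-1835*27)/((20*(-110))) = -49545/(-2200) = -49545*(-1/2200) = 9909/440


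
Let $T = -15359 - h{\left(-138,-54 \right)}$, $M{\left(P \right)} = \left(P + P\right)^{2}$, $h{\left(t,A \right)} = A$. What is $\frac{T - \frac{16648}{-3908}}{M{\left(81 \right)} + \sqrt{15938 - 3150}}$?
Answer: $- \frac{98079227703}{168223462199} + \frac{14948823 \sqrt{3197}}{336446924398} \approx -0.58052$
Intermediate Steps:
$M{\left(P \right)} = 4 P^{2}$ ($M{\left(P \right)} = \left(2 P\right)^{2} = 4 P^{2}$)
$T = -15305$ ($T = -15359 - -54 = -15359 + 54 = -15305$)
$\frac{T - \frac{16648}{-3908}}{M{\left(81 \right)} + \sqrt{15938 - 3150}} = \frac{-15305 - \frac{16648}{-3908}}{4 \cdot 81^{2} + \sqrt{15938 - 3150}} = \frac{-15305 - - \frac{4162}{977}}{4 \cdot 6561 + \sqrt{12788}} = \frac{-15305 + \frac{4162}{977}}{26244 + 2 \sqrt{3197}} = - \frac{14948823}{977 \left(26244 + 2 \sqrt{3197}\right)}$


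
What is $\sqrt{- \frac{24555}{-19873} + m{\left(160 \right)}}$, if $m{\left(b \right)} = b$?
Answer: $\frac{\sqrt{63677762155}}{19873} \approx 12.698$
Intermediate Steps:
$\sqrt{- \frac{24555}{-19873} + m{\left(160 \right)}} = \sqrt{- \frac{24555}{-19873} + 160} = \sqrt{\left(-24555\right) \left(- \frac{1}{19873}\right) + 160} = \sqrt{\frac{24555}{19873} + 160} = \sqrt{\frac{3204235}{19873}} = \frac{\sqrt{63677762155}}{19873}$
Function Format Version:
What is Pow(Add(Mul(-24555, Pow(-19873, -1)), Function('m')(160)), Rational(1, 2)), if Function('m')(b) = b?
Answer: Mul(Rational(1, 19873), Pow(63677762155, Rational(1, 2))) ≈ 12.698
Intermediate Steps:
Pow(Add(Mul(-24555, Pow(-19873, -1)), Function('m')(160)), Rational(1, 2)) = Pow(Add(Mul(-24555, Pow(-19873, -1)), 160), Rational(1, 2)) = Pow(Add(Mul(-24555, Rational(-1, 19873)), 160), Rational(1, 2)) = Pow(Add(Rational(24555, 19873), 160), Rational(1, 2)) = Pow(Rational(3204235, 19873), Rational(1, 2)) = Mul(Rational(1, 19873), Pow(63677762155, Rational(1, 2)))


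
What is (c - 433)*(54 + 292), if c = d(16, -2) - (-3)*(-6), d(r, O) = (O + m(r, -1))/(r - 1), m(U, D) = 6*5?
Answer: -2331002/15 ≈ -1.5540e+5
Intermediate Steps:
m(U, D) = 30
d(r, O) = (30 + O)/(-1 + r) (d(r, O) = (O + 30)/(r - 1) = (30 + O)/(-1 + r))
c = -242/15 (c = (30 - 2)/(-1 + 16) - (-3)*(-6) = 28/15 - 1*18 = (1/15)*28 - 18 = 28/15 - 18 = -242/15 ≈ -16.133)
(c - 433)*(54 + 292) = (-242/15 - 433)*(54 + 292) = -6737/15*346 = -2331002/15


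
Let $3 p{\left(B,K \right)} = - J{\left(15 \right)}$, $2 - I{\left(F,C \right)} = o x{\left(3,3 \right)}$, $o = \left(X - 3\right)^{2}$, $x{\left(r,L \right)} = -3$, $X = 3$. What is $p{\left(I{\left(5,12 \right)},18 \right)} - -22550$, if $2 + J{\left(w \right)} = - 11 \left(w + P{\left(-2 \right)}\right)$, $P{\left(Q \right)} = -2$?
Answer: $\frac{67795}{3} \approx 22598.0$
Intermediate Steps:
$o = 0$ ($o = \left(3 - 3\right)^{2} = 0^{2} = 0$)
$J{\left(w \right)} = 20 - 11 w$ ($J{\left(w \right)} = -2 - 11 \left(w - 2\right) = -2 - 11 \left(-2 + w\right) = -2 - \left(-22 + 11 w\right) = 20 - 11 w$)
$I{\left(F,C \right)} = 2$ ($I{\left(F,C \right)} = 2 - 0 \left(-3\right) = 2 - 0 = 2 + 0 = 2$)
$p{\left(B,K \right)} = \frac{145}{3}$ ($p{\left(B,K \right)} = \frac{\left(-1\right) \left(20 - 165\right)}{3} = \frac{\left(-1\right) \left(-145\right)}{3} = \frac{1}{3} \cdot 145 = \frac{145}{3}$)
$p{\left(I{\left(5,12 \right)},18 \right)} - -22550 = \frac{145}{3} - -22550 = \frac{145}{3} + 22550 = \frac{67795}{3}$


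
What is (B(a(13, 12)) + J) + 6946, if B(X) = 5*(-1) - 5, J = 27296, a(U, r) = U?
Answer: 34232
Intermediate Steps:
B(X) = -10 (B(X) = -5 - 5 = -10)
(B(a(13, 12)) + J) + 6946 = (-10 + 27296) + 6946 = 27286 + 6946 = 34232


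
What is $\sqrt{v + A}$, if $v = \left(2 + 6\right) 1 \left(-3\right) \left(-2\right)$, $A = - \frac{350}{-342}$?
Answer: $\frac{\sqrt{159277}}{57} \approx 7.0017$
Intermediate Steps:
$A = \frac{175}{171}$ ($A = \left(-350\right) \left(- \frac{1}{342}\right) = \frac{175}{171} \approx 1.0234$)
$v = 48$ ($v = 8 \left(\left(-3\right) \left(-2\right)\right) = 8 \cdot 6 = 48$)
$\sqrt{v + A} = \sqrt{48 + \frac{175}{171}} = \sqrt{\frac{8383}{171}} = \frac{\sqrt{159277}}{57}$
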